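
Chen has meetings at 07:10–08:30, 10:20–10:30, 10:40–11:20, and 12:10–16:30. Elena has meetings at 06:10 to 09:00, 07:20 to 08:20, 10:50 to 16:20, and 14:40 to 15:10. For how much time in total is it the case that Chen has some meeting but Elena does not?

B, merged: 06:10–09:00, 10:50–16:20.
A \ B = 10:20–10:30, 10:40–10:50, 16:20–16:30.
Total: 10 min + 10 min + 10 min = 30 min.

30 min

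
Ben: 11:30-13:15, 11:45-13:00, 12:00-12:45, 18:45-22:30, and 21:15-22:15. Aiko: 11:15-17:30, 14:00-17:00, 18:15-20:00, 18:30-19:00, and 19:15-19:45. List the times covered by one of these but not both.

A, merged: 11:30-13:15, 18:45-22:30.
B, merged: 11:15-17:30, 18:15-20:00.
A \ B = 20:00-22:30.
B \ A = 11:15-11:30, 13:15-17:30, 18:15-18:45.
Union of the two gives the symmetric difference.

11:15-11:30, 13:15-17:30, 18:15-18:45, 20:00-22:30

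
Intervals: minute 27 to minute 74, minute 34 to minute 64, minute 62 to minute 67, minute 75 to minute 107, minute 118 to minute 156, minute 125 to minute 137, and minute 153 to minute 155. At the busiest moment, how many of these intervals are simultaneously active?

Sweep endpoints in order; track running count of active intervals.
Peak of 3 reached at minute 62.

3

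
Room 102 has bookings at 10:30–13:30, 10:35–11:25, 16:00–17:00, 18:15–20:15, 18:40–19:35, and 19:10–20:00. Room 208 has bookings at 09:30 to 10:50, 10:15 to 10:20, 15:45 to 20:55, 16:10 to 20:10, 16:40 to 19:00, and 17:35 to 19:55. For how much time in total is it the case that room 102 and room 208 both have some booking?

First set merges to 10:30–13:30, 16:00–17:00, 18:15–20:15.
Second set merges to 09:30–10:50, 15:45–20:55.
A ∩ B = 10:30–10:50, 16:00–17:00, 18:15–20:15.
Total: 20 min + 1 h + 2 h = 3 h 20 min.

3 h 20 min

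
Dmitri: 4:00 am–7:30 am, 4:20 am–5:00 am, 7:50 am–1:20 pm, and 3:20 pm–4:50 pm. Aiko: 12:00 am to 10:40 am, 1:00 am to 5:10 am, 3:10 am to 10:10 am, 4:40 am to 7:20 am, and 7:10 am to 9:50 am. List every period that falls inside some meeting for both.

A, merged: 4:00 am–7:30 am, 7:50 am–1:20 pm, 3:20 pm–4:50 pm.
B, merged: 12:00 am–10:40 am.
4:00 am–7:30 am ∩ B → 4:00 am–7:30 am.
7:50 am–1:20 pm ∩ B → 7:50 am–10:40 am.
3:20 pm–4:50 pm meets no B interval.

4:00 am–7:30 am, 7:50 am–10:40 am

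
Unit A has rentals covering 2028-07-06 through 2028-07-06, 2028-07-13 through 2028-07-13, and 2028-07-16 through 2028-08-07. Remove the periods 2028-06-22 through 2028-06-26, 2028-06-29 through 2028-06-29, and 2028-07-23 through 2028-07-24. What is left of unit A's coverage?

2028-07-06 through 2028-07-06: nothing removed.
2028-07-13 through 2028-07-13: nothing removed.
2028-07-16 through 2028-08-07 \ B = 2028-07-16 through 2028-07-22, 2028-07-25 through 2028-08-07.

2028-07-06 through 2028-07-06, 2028-07-13 through 2028-07-13, 2028-07-16 through 2028-07-22, 2028-07-25 through 2028-08-07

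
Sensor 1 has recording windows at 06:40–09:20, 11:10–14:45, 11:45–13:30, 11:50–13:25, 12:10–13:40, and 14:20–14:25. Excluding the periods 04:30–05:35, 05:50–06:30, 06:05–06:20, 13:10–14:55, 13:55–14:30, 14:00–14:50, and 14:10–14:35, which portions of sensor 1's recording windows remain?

06:40-09:20, 11:10-13:10

Merge the first list: 06:40-09:20, 11:10-14:45.
Merge the second list: 04:30-05:35, 05:50-06:30, 13:10-14:55.
06:40-09:20: nothing removed.
11:10-14:45 \ B = 11:10-13:10.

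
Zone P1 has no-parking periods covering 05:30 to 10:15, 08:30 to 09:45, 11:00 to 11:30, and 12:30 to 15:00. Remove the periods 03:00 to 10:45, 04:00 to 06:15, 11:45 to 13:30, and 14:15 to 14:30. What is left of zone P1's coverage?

First set merges to 05:30–10:15, 11:00–11:30, 12:30–15:00.
Second set merges to 03:00–10:45, 11:45–13:30, 14:15–14:30.
05:30–10:15 lies entirely inside B → drops out.
11:00–11:30 is untouched.
12:30–15:00 with B removed leaves 13:30–14:15, 14:30–15:00.

11:00–11:30, 13:30–14:15, 14:30–15:00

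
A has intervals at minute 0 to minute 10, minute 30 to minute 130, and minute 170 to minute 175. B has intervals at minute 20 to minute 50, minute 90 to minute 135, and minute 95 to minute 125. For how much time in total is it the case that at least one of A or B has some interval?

B, merged: minute 20 to minute 50, minute 90 to minute 135.
A ∪ B = minute 0 to minute 10, minute 20 to minute 135, minute 170 to minute 175.
Total: 10 minutes + 115 minutes + 5 minutes = 130 minutes.

130 minutes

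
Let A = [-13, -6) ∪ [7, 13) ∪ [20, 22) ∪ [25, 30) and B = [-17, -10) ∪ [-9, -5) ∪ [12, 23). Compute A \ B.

[-13, -6) \ B = [-10, -9).
[7, 13) \ B = [7, 12).
[20, 22): entirely removed.
[25, 30): nothing removed.

[-10, -9) ∪ [7, 12) ∪ [25, 30)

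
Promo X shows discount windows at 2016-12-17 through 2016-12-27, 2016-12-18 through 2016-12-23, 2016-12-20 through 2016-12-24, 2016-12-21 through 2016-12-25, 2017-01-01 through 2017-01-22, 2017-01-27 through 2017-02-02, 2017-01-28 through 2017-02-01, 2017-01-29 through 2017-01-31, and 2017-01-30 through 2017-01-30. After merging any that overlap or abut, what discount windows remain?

2016-12-18 through 2016-12-23 overlaps/touches 2016-12-17 through 2016-12-27 → extend to 2016-12-17 through 2016-12-27.
2016-12-20 through 2016-12-24 overlaps/touches 2016-12-17 through 2016-12-27 → extend to 2016-12-17 through 2016-12-27.
2016-12-21 through 2016-12-25 overlaps/touches 2016-12-17 through 2016-12-27 → extend to 2016-12-17 through 2016-12-27.
2017-01-01 through 2017-01-22 is disjoint → start new block.
2017-01-27 through 2017-02-02 is disjoint → start new block.
2017-01-28 through 2017-02-01 overlaps/touches 2017-01-27 through 2017-02-02 → extend to 2017-01-27 through 2017-02-02.
2017-01-29 through 2017-01-31 overlaps/touches 2017-01-27 through 2017-02-02 → extend to 2017-01-27 through 2017-02-02.
2017-01-30 through 2017-01-30 overlaps/touches 2017-01-27 through 2017-02-02 → extend to 2017-01-27 through 2017-02-02.

2016-12-17 through 2016-12-27, 2017-01-01 through 2017-01-22, 2017-01-27 through 2017-02-02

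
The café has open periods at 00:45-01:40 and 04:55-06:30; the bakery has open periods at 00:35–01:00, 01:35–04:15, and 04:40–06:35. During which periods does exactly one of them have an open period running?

00:35-00:45, 01:00-01:35, 01:40-04:15, 04:40-04:55, 06:30-06:35

A \ B = 01:00-01:35.
B \ A = 00:35-00:45, 01:40-04:15, 04:40-04:55, 06:30-06:35.
Union of the two gives the symmetric difference.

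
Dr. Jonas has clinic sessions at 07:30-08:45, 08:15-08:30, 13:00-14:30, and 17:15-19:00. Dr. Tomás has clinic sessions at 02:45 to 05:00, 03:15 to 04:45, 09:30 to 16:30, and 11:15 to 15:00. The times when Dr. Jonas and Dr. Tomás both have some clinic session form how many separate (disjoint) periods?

A, merged: 07:30-08:45, 13:00-14:30, 17:15-19:00.
B, merged: 02:45-05:00, 09:30-16:30.
A ∩ B = 13:00-14:30.
That is 1 disjoint piece.

1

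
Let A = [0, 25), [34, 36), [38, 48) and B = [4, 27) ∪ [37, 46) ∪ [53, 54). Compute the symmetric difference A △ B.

[0, 4) ∪ [25, 27) ∪ [34, 36) ∪ [37, 38) ∪ [46, 48) ∪ [53, 54)

Only in the first: [0, 4), [34, 36), [46, 48).
Only in the second: [25, 27), [37, 38), [53, 54).
Together these are the periods covered by exactly one.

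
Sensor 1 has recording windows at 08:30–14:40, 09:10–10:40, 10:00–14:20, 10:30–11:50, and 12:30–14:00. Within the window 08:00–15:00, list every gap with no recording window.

08:00-08:30, 14:40-15:00

After merging, the occupied span is 08:30-14:40.
Complement within 08:00-15:00: 08:00-08:30, 14:40-15:00.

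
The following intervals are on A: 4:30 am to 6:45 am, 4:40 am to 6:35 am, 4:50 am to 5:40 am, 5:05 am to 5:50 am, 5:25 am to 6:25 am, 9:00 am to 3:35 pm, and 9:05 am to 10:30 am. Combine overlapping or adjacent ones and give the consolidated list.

4:40 am–6:35 am overlaps/touches 4:30 am–6:45 am → extend to 4:30 am–6:45 am.
4:50 am–5:40 am overlaps/touches 4:30 am–6:45 am → extend to 4:30 am–6:45 am.
5:05 am–5:50 am overlaps/touches 4:30 am–6:45 am → extend to 4:30 am–6:45 am.
5:25 am–6:25 am overlaps/touches 4:30 am–6:45 am → extend to 4:30 am–6:45 am.
9:00 am–3:35 pm is disjoint → start new block.
9:05 am–10:30 am overlaps/touches 9:00 am–3:35 pm → extend to 9:00 am–3:35 pm.

4:30 am–6:45 am, 9:00 am–3:35 pm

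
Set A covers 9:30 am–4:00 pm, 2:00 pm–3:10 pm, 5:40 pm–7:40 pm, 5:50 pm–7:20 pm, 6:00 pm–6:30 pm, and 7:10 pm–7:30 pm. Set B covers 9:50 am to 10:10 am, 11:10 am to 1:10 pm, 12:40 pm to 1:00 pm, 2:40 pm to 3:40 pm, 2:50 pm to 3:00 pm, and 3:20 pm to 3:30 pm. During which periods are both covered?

Merge the first list: 9:30 am–4:00 pm, 5:40 pm–7:40 pm.
Merge the second list: 9:50 am–10:10 am, 11:10 am–1:10 pm, 2:40 pm–3:40 pm.
9:30 am–4:00 pm ∩ B → 9:50 am–10:10 am, 11:10 am–1:10 pm, 2:40 pm–3:40 pm.
5:40 pm–7:40 pm meets no B interval.

9:50 am–10:10 am, 11:10 am–1:10 pm, 2:40 pm–3:40 pm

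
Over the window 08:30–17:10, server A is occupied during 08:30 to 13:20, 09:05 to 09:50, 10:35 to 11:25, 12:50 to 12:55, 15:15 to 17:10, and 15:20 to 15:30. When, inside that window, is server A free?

The merged coverage is 08:30–13:20, 15:15–17:10.
Uncovered inside 08:30–17:10: 13:20–15:15.

13:20–15:15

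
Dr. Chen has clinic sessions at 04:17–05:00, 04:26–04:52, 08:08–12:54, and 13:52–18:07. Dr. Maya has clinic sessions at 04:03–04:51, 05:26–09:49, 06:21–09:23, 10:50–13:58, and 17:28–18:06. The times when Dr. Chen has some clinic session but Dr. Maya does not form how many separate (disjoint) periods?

4

First set merges to 04:17–05:00, 08:08–12:54, 13:52–18:07.
Second set merges to 04:03–04:51, 05:26–09:49, 10:50–13:58, 17:28–18:06.
A \ B = 04:51–05:00, 09:49–10:50, 13:58–17:28, 18:06–18:07.
That is 4 disjoint pieces.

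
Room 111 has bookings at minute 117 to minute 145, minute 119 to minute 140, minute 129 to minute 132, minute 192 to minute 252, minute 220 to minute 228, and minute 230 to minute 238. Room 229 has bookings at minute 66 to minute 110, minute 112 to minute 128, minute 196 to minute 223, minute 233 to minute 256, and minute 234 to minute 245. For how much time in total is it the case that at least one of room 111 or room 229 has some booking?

A, merged: minute 117 to minute 145, minute 192 to minute 252.
B, merged: minute 66 to minute 110, minute 112 to minute 128, minute 196 to minute 223, minute 233 to minute 256.
A ∪ B = minute 66 to minute 110, minute 112 to minute 145, minute 192 to minute 256.
Total: 44 minutes + 33 minutes + 64 minutes = 141 minutes.

141 minutes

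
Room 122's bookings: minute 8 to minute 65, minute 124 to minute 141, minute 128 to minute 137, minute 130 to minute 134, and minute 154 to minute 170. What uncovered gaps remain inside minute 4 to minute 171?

minute 4 to minute 8, minute 65 to minute 124, minute 141 to minute 154, minute 170 to minute 171

The merged coverage is minute 8 to minute 65, minute 124 to minute 141, minute 154 to minute 170.
Uncovered inside minute 4 to minute 171: minute 4 to minute 8, minute 65 to minute 124, minute 141 to minute 154, minute 170 to minute 171.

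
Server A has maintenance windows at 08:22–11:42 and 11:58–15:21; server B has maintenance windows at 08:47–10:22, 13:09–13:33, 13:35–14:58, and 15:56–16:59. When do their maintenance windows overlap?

08:22-11:42 ∩ B → 08:47-10:22.
11:58-15:21 ∩ B → 13:09-13:33, 13:35-14:58.

08:47-10:22, 13:09-13:33, 13:35-14:58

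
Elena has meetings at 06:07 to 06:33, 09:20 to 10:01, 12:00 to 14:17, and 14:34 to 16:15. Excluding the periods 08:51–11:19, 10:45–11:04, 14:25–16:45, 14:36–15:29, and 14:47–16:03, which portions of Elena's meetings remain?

06:07–06:33, 12:00–14:17

Second set merges to 08:51–11:19, 14:25–16:45.
06:07–06:33: no B overlap → unchanged.
09:20–10:01: fully covered by B → removed.
12:00–14:17: no B overlap → unchanged.
14:34–16:15: fully covered by B → removed.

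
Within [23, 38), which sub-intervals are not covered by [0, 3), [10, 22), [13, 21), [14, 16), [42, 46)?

Covered (merged): [0, 3), [10, 22), [42, 46).
Gaps within [23, 38): [23, 38).

[23, 38)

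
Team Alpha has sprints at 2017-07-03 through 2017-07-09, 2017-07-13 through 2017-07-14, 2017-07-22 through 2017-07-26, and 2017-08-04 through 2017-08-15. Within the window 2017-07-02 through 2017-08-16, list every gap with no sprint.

2017-07-02 through 2017-07-02, 2017-07-10 through 2017-07-12, 2017-07-15 through 2017-07-21, 2017-07-27 through 2017-08-03, 2017-08-16 through 2017-08-16

After merging, the occupied span is 2017-07-03 through 2017-07-09, 2017-07-13 through 2017-07-14, 2017-07-22 through 2017-07-26, 2017-08-04 through 2017-08-15.
Gaps within 2017-07-02 through 2017-08-16: 2017-07-02 through 2017-07-02, 2017-07-10 through 2017-07-12, 2017-07-15 through 2017-07-21, 2017-07-27 through 2017-08-03, 2017-08-16 through 2017-08-16.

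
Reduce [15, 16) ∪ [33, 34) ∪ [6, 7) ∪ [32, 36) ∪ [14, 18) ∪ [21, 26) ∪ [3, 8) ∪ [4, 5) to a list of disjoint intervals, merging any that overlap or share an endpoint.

[3, 8) ∪ [14, 18) ∪ [21, 26) ∪ [32, 36)

Sort by start: [3, 8), [4, 5), [6, 7), [14, 18), [15, 16), [21, 26), [32, 36), [33, 34).
[4, 5) overlaps/touches [3, 8) → extend to [3, 8).
[6, 7) overlaps/touches [3, 8) → extend to [3, 8).
[14, 18) is disjoint → start new block.
[15, 16) overlaps/touches [14, 18) → extend to [14, 18).
[21, 26) is disjoint → start new block.
[32, 36) is disjoint → start new block.
[33, 34) overlaps/touches [32, 36) → extend to [32, 36).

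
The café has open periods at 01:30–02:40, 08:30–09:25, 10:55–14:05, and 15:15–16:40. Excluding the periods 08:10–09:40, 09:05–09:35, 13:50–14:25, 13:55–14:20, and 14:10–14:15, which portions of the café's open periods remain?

01:30–02:40, 10:55–13:50, 15:15–16:40

B, merged: 08:10–09:40, 13:50–14:25.
01:30–02:40: no B overlap → unchanged.
08:30–09:25: fully covered by B → removed.
10:55–14:05 minus B → 10:55–13:50.
15:15–16:40: no B overlap → unchanged.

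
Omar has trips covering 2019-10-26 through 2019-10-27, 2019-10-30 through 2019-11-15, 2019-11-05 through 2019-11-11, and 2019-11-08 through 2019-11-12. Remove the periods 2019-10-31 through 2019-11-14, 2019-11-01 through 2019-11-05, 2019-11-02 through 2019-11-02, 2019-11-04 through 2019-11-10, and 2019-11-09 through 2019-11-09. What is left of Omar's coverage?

2019-10-26 through 2019-10-27, 2019-10-30 through 2019-10-30, 2019-11-15 through 2019-11-15

Merge the first list: 2019-10-26 through 2019-10-27, 2019-10-30 through 2019-11-15.
Merge the second list: 2019-10-31 through 2019-11-14.
2019-10-26 through 2019-10-27 is untouched.
2019-10-30 through 2019-11-15 with B removed leaves 2019-10-30 through 2019-10-30, 2019-11-15 through 2019-11-15.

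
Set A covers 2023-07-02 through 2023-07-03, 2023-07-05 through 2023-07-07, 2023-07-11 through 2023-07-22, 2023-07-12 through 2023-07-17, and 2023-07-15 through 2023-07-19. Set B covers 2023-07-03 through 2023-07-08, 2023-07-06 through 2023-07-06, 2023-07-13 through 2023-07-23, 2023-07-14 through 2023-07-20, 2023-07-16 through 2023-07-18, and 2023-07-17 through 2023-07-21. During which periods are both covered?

First set merges to 2023-07-02 through 2023-07-03, 2023-07-05 through 2023-07-07, 2023-07-11 through 2023-07-22.
Second set merges to 2023-07-03 through 2023-07-08, 2023-07-13 through 2023-07-23.
2023-07-02 through 2023-07-03 overlaps B on 2023-07-03 through 2023-07-03.
2023-07-05 through 2023-07-07 overlaps B on 2023-07-05 through 2023-07-07.
2023-07-11 through 2023-07-22 overlaps B on 2023-07-13 through 2023-07-22.

2023-07-03 through 2023-07-03, 2023-07-05 through 2023-07-07, 2023-07-13 through 2023-07-22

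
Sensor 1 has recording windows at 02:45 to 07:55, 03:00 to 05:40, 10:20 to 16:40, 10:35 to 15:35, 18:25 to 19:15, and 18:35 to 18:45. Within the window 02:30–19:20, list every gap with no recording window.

02:30-02:45, 07:55-10:20, 16:40-18:25, 19:15-19:20

Covered (merged): 02:45-07:55, 10:20-16:40, 18:25-19:15.
Uncovered inside 02:30-19:20: 02:30-02:45, 07:55-10:20, 16:40-18:25, 19:15-19:20.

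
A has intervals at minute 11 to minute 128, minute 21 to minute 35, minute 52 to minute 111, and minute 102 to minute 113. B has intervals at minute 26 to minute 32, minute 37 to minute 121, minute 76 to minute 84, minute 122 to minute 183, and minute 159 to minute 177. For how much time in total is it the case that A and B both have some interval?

96 minutes

A, merged: minute 11 to minute 128.
B, merged: minute 26 to minute 32, minute 37 to minute 121, minute 122 to minute 183.
A ∩ B = minute 26 to minute 32, minute 37 to minute 121, minute 122 to minute 128.
Total: 6 minutes + 84 minutes + 6 minutes = 96 minutes.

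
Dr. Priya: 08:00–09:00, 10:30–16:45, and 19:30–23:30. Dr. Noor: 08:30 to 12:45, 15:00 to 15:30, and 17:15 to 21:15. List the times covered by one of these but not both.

08:00–08:30, 09:00–10:30, 12:45–15:00, 15:30–16:45, 17:15–19:30, 21:15–23:30

Only in the first: 08:00–08:30, 12:45–15:00, 15:30–16:45, 21:15–23:30.
Only in the second: 09:00–10:30, 17:15–19:30.
Together these are the periods covered by exactly one.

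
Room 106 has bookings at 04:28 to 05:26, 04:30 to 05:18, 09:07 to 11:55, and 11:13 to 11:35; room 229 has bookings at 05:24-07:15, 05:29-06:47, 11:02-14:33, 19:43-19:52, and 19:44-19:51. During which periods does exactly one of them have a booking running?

First set merges to 04:28–05:26, 09:07–11:55.
Second set merges to 05:24–07:15, 11:02–14:33, 19:43–19:52.
Only in the first: 04:28–05:24, 09:07–11:02.
Only in the second: 05:26–07:15, 11:55–14:33, 19:43–19:52.
Together these are the periods covered by exactly one.

04:28–05:24, 05:26–07:15, 09:07–11:02, 11:55–14:33, 19:43–19:52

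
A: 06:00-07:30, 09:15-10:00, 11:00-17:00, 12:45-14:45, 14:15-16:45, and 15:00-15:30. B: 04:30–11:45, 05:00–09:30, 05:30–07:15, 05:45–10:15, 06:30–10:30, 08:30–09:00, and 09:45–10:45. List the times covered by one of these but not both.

First set merges to 06:00–07:30, 09:15–10:00, 11:00–17:00.
Second set merges to 04:30–11:45.
A but not B: 11:45–17:00.
B but not A: 04:30–06:00, 07:30–09:15, 10:00–11:00.
Combining gives A △ B.

04:30–06:00, 07:30–09:15, 10:00–11:00, 11:45–17:00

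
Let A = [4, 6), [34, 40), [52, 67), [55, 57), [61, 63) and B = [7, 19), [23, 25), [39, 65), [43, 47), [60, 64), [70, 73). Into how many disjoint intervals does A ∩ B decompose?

First set merges to [4, 6), [34, 40), [52, 67).
Second set merges to [7, 19), [23, 25), [39, 65), [70, 73).
A ∩ B = [39, 40), [52, 65).
That is 2 disjoint pieces.

2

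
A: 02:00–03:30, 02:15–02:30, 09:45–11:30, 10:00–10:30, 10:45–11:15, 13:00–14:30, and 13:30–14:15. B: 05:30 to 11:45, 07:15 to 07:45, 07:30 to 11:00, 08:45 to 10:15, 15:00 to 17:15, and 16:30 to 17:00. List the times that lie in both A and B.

09:45–11:30

Merge the first list: 02:00–03:30, 09:45–11:30, 13:00–14:30.
Merge the second list: 05:30–11:45, 15:00–17:15.
02:00–03:30 meets no B interval.
09:45–11:30 ∩ B → 09:45–11:30.
13:00–14:30 meets no B interval.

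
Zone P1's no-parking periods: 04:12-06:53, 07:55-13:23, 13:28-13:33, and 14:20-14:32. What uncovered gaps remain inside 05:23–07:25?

06:53–07:25

Covered (merged): 04:12–06:53, 07:55–13:23, 13:28–13:33, 14:20–14:32.
Complement within 05:23–07:25: 06:53–07:25.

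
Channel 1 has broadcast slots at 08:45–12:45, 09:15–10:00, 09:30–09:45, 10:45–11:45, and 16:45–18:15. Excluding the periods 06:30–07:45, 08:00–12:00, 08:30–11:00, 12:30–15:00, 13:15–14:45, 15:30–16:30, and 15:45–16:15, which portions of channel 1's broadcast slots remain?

First set merges to 08:45–12:45, 16:45–18:15.
Second set merges to 06:30–07:45, 08:00–12:00, 12:30–15:00, 15:30–16:30.
08:45–12:45 with B removed leaves 12:00–12:30.
16:45–18:15 is untouched.

12:00–12:30, 16:45–18:15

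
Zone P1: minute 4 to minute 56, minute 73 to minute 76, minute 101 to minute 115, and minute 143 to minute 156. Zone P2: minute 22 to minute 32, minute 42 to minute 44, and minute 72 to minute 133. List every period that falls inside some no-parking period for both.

minute 22 to minute 32, minute 42 to minute 44, minute 73 to minute 76, minute 101 to minute 115

minute 4 to minute 56 ∩ B → minute 22 to minute 32, minute 42 to minute 44.
minute 73 to minute 76 ∩ B → minute 73 to minute 76.
minute 101 to minute 115 ∩ B → minute 101 to minute 115.
minute 143 to minute 156 meets no B interval.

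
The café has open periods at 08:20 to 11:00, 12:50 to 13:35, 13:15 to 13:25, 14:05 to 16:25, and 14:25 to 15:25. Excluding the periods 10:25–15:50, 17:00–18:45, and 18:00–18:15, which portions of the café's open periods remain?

08:20–10:25, 15:50–16:25

Merge the first list: 08:20–11:00, 12:50–13:35, 14:05–16:25.
Merge the second list: 10:25–15:50, 17:00–18:45.
08:20–11:00 minus B → 08:20–10:25.
12:50–13:35: fully covered by B → removed.
14:05–16:25 minus B → 15:50–16:25.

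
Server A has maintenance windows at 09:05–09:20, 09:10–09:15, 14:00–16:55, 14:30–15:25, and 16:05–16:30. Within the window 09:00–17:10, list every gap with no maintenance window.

The merged coverage is 09:05–09:20, 14:00–16:55.
Uncovered inside 09:00–17:10: 09:00–09:05, 09:20–14:00, 16:55–17:10.

09:00–09:05, 09:20–14:00, 16:55–17:10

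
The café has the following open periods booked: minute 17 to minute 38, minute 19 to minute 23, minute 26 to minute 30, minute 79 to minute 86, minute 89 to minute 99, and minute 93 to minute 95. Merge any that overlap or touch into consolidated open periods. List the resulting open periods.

minute 19 to minute 23 overlaps/touches minute 17 to minute 38 → extend to minute 17 to minute 38.
minute 26 to minute 30 overlaps/touches minute 17 to minute 38 → extend to minute 17 to minute 38.
minute 79 to minute 86 is disjoint → start new block.
minute 89 to minute 99 is disjoint → start new block.
minute 93 to minute 95 overlaps/touches minute 89 to minute 99 → extend to minute 89 to minute 99.

minute 17 to minute 38, minute 79 to minute 86, minute 89 to minute 99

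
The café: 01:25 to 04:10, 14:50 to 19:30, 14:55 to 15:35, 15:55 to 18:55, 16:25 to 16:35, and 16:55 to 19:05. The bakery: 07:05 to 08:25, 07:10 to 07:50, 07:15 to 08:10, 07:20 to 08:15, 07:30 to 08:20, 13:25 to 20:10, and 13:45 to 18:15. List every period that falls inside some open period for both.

First set merges to 01:25-04:10, 14:50-19:30.
Second set merges to 07:05-08:25, 13:25-20:10.
01:25-04:10: no overlap with the second set.
14:50-19:30 meets the second set on 14:50-19:30.

14:50-19:30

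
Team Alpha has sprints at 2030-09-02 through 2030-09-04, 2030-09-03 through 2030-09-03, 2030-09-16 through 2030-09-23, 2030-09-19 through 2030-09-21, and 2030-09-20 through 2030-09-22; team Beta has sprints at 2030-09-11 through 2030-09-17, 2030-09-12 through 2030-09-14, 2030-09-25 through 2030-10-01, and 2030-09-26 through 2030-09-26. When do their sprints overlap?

First set merges to 2030-09-02 through 2030-09-04, 2030-09-16 through 2030-09-23.
Second set merges to 2030-09-11 through 2030-09-17, 2030-09-25 through 2030-10-01.
2030-09-02 through 2030-09-04: no overlap with the second set.
2030-09-16 through 2030-09-23 meets the second set on 2030-09-16 through 2030-09-17.

2030-09-16 through 2030-09-17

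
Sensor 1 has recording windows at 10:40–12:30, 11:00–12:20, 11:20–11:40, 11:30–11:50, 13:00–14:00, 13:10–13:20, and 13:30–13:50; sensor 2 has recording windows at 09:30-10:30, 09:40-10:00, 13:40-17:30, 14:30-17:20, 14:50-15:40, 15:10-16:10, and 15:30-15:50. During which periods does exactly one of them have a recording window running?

09:30-10:30, 10:40-12:30, 13:00-13:40, 14:00-17:30

Merge the first list: 10:40-12:30, 13:00-14:00.
Merge the second list: 09:30-10:30, 13:40-17:30.
Only in the first: 10:40-12:30, 13:00-13:40.
Only in the second: 09:30-10:30, 14:00-17:30.
Together these are the periods covered by exactly one.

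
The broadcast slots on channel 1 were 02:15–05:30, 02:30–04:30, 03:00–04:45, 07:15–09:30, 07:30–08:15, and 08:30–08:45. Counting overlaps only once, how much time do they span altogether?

Merged: 02:15–05:30, 07:15–09:30.
Lengths: 3 h 15 min + 2 h 15 min = 5 h 30 min.

5 h 30 min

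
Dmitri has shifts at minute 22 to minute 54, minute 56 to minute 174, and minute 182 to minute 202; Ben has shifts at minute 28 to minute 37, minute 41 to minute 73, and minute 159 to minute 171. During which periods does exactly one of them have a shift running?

minute 22 to minute 28, minute 37 to minute 41, minute 54 to minute 56, minute 73 to minute 159, minute 171 to minute 174, minute 182 to minute 202

A \ B = minute 22 to minute 28, minute 37 to minute 41, minute 73 to minute 159, minute 171 to minute 174, minute 182 to minute 202.
B \ A = minute 54 to minute 56.
Union of the two gives the symmetric difference.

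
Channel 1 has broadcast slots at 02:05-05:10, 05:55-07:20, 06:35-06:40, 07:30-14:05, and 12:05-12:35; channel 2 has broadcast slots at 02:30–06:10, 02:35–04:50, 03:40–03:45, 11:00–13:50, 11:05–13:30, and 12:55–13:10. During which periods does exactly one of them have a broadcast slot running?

02:05-02:30, 05:10-05:55, 06:10-07:20, 07:30-11:00, 13:50-14:05

A, merged: 02:05-05:10, 05:55-07:20, 07:30-14:05.
B, merged: 02:30-06:10, 11:00-13:50.
Only in the first: 02:05-02:30, 06:10-07:20, 07:30-11:00, 13:50-14:05.
Only in the second: 05:10-05:55.
Together these are the periods covered by exactly one.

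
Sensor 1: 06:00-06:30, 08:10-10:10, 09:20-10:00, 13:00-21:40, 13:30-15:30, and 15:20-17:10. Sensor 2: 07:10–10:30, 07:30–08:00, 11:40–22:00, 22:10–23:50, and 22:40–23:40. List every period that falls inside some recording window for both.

First set merges to 06:00-06:30, 08:10-10:10, 13:00-21:40.
Second set merges to 07:10-10:30, 11:40-22:00, 22:10-23:50.
06:00-06:30 meets no B interval.
08:10-10:10 ∩ B → 08:10-10:10.
13:00-21:40 ∩ B → 13:00-21:40.

08:10-10:10, 13:00-21:40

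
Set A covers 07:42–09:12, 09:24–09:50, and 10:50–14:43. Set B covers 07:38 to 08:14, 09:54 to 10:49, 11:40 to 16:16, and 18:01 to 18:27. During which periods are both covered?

07:42-09:12 overlaps B on 07:42-08:14.
09:24-09:50 falls entirely outside B.
10:50-14:43 overlaps B on 11:40-14:43.

07:42-08:14, 11:40-14:43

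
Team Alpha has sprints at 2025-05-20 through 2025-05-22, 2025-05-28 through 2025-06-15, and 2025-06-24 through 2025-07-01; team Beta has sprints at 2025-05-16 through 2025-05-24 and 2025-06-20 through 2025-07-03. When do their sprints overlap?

2025-05-20 through 2025-05-22, 2025-06-24 through 2025-07-01

2025-05-20 through 2025-05-22 overlaps B on 2025-05-20 through 2025-05-22.
2025-05-28 through 2025-06-15 falls entirely outside B.
2025-06-24 through 2025-07-01 overlaps B on 2025-06-24 through 2025-07-01.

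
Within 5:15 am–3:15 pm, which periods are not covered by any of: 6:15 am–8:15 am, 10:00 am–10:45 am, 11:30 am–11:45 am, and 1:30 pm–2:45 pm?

The merged coverage is 6:15 am–8:15 am, 10:00 am–10:45 am, 11:30 am–11:45 am, 1:30 pm–2:45 pm.
Gaps within 5:15 am–3:15 pm: 5:15 am–6:15 am, 8:15 am–10:00 am, 10:45 am–11:30 am, 11:45 am–1:30 pm, 2:45 pm–3:15 pm.

5:15 am–6:15 am, 8:15 am–10:00 am, 10:45 am–11:30 am, 11:45 am–1:30 pm, 2:45 pm–3:15 pm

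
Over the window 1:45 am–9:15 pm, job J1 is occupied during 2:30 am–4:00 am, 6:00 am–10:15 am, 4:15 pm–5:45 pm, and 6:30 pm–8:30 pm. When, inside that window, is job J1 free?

Covered (merged): 2:30 am-4:00 am, 6:00 am-10:15 am, 4:15 pm-5:45 pm, 6:30 pm-8:30 pm.
Uncovered inside 1:45 am-9:15 pm: 1:45 am-2:30 am, 4:00 am-6:00 am, 10:15 am-4:15 pm, 5:45 pm-6:30 pm, 8:30 pm-9:15 pm.

1:45 am-2:30 am, 4:00 am-6:00 am, 10:15 am-4:15 pm, 5:45 pm-6:30 pm, 8:30 pm-9:15 pm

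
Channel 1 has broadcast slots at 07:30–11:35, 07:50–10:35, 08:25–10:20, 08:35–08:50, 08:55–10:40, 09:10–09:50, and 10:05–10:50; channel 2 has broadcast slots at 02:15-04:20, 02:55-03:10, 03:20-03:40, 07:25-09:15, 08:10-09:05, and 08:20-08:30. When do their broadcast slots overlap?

07:30–09:15

Merge the first list: 07:30–11:35.
Merge the second list: 02:15–04:20, 07:25–09:15.
07:30–11:35 overlaps B on 07:30–09:15.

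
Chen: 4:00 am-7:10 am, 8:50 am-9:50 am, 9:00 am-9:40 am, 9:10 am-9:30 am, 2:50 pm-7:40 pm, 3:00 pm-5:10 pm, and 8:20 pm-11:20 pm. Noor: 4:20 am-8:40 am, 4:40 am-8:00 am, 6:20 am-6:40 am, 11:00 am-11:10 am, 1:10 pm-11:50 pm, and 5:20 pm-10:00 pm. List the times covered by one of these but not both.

4:00 am–4:20 am, 7:10 am–8:40 am, 8:50 am–9:50 am, 11:00 am–11:10 am, 1:10 pm–2:50 pm, 7:40 pm–8:20 pm, 11:20 pm–11:50 pm

A, merged: 4:00 am–7:10 am, 8:50 am–9:50 am, 2:50 pm–7:40 pm, 8:20 pm–11:20 pm.
B, merged: 4:20 am–8:40 am, 11:00 am–11:10 am, 1:10 pm–11:50 pm.
A but not B: 4:00 am–4:20 am, 8:50 am–9:50 am.
B but not A: 7:10 am–8:40 am, 11:00 am–11:10 am, 1:10 pm–2:50 pm, 7:40 pm–8:20 pm, 11:20 pm–11:50 pm.
Combining gives A △ B.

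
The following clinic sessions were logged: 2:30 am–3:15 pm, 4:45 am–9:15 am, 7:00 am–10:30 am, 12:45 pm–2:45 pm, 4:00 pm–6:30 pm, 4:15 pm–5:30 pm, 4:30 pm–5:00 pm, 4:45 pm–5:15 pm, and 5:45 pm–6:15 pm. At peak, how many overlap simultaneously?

Sweep endpoints in order; track running count of active intervals.
Peak of 4 reached at 4:45 pm.

4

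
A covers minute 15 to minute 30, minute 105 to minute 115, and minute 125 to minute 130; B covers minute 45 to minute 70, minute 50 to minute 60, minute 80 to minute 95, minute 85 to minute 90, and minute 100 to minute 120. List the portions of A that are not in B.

minute 15 to minute 30, minute 125 to minute 130

Merge the second list: minute 45 to minute 70, minute 80 to minute 95, minute 100 to minute 120.
minute 15 to minute 30: no B overlap → unchanged.
minute 105 to minute 115: fully covered by B → removed.
minute 125 to minute 130: no B overlap → unchanged.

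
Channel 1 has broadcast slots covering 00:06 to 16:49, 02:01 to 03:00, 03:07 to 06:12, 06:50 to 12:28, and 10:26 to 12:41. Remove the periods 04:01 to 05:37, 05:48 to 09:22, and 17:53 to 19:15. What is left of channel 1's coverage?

First set merges to 00:06–16:49.
00:06–16:49 minus B → 00:06–04:01, 05:37–05:48, 09:22–16:49.

00:06–04:01, 05:37–05:48, 09:22–16:49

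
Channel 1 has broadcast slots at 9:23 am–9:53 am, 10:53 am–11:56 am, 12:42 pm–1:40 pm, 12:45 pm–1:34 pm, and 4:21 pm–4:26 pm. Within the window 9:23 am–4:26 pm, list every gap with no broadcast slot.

9:53 am–10:53 am, 11:56 am–12:42 pm, 1:40 pm–4:21 pm

The merged coverage is 9:23 am–9:53 am, 10:53 am–11:56 am, 12:42 pm–1:40 pm, 4:21 pm–4:26 pm.
Complement within 9:23 am–4:26 pm: 9:53 am–10:53 am, 11:56 am–12:42 pm, 1:40 pm–4:21 pm.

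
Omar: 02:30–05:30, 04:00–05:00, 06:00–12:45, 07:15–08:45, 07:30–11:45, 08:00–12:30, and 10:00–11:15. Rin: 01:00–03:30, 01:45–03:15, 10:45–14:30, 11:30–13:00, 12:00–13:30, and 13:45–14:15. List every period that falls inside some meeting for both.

First set merges to 02:30–05:30, 06:00–12:45.
Second set merges to 01:00–03:30, 10:45–14:30.
02:30–05:30 overlaps B on 02:30–03:30.
06:00–12:45 overlaps B on 10:45–12:45.

02:30–03:30, 10:45–12:45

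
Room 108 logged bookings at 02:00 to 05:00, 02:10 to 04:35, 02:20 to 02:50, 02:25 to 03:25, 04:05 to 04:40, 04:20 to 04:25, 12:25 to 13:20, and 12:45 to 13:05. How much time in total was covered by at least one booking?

Merged: 02:00-05:00, 12:25-13:20.
Lengths: 3 h + 55 min = 3 h 55 min.

3 h 55 min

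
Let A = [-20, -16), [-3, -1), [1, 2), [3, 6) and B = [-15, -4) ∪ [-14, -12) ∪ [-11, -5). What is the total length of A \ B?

B, merged: [-15, -4).
A \ B = [-20, -16), [-3, -1), [1, 2), [3, 6).
Total: 4 + 2 + 1 + 3 = 10.

10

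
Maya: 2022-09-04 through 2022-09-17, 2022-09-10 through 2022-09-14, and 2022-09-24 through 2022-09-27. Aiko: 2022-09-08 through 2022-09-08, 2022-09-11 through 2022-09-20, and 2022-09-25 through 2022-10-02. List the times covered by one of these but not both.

A, merged: 2022-09-04 through 2022-09-17, 2022-09-24 through 2022-09-27.
A but not B: 2022-09-04 through 2022-09-07, 2022-09-09 through 2022-09-10, 2022-09-24 through 2022-09-24.
B but not A: 2022-09-18 through 2022-09-20, 2022-09-28 through 2022-10-02.
Combining gives A △ B.

2022-09-04 through 2022-09-07, 2022-09-09 through 2022-09-10, 2022-09-18 through 2022-09-20, 2022-09-24 through 2022-09-24, 2022-09-28 through 2022-10-02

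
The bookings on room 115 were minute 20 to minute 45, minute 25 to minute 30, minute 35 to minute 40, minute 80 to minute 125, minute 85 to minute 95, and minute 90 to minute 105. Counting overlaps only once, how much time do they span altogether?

Merged: minute 20 to minute 45, minute 80 to minute 125.
Lengths: 25 minutes + 45 minutes = 70 minutes.

70 minutes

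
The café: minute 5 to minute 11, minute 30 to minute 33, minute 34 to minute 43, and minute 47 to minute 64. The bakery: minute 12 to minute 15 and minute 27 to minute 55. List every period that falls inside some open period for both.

minute 5 to minute 11 meets no B interval.
minute 30 to minute 33 ∩ B → minute 30 to minute 33.
minute 34 to minute 43 ∩ B → minute 34 to minute 43.
minute 47 to minute 64 ∩ B → minute 47 to minute 55.

minute 30 to minute 33, minute 34 to minute 43, minute 47 to minute 55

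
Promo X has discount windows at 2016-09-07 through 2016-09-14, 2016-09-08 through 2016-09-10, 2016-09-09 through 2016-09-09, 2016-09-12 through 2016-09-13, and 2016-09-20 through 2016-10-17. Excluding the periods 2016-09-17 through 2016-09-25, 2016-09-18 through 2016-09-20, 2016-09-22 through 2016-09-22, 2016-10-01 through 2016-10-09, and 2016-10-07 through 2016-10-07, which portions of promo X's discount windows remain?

A, merged: 2016-09-07 through 2016-09-14, 2016-09-20 through 2016-10-17.
B, merged: 2016-09-17 through 2016-09-25, 2016-10-01 through 2016-10-09.
2016-09-07 through 2016-09-14: no B overlap → unchanged.
2016-09-20 through 2016-10-17 minus B → 2016-09-26 through 2016-09-30, 2016-10-10 through 2016-10-17.

2016-09-07 through 2016-09-14, 2016-09-26 through 2016-09-30, 2016-10-10 through 2016-10-17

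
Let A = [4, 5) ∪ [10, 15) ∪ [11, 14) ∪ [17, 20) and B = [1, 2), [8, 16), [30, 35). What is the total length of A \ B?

Merge the first list: [4, 5), [10, 15), [17, 20).
A \ B = [4, 5), [17, 20).
Total: 1 + 3 = 4.

4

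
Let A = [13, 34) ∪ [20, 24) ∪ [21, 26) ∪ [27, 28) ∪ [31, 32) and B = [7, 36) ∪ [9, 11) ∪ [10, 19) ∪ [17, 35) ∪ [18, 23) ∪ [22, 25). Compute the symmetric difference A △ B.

Merge the first list: [13, 34).
Merge the second list: [7, 36).
A \ B = none.
B \ A = [7, 13), [34, 36).
Union of the two gives the symmetric difference.

[7, 13) ∪ [34, 36)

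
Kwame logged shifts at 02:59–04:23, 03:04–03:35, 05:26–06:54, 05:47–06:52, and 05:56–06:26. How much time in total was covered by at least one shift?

2 h 52 min

Merged: 02:59–04:23, 05:26–06:54.
Lengths: 1 h 24 min + 1 h 28 min = 2 h 52 min.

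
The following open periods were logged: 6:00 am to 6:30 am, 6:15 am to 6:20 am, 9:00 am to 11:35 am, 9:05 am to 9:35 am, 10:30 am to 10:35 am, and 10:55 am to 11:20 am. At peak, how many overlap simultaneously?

Sweep endpoints in order; track running count of active intervals.
Peak of 2 reached at 6:15 am.

2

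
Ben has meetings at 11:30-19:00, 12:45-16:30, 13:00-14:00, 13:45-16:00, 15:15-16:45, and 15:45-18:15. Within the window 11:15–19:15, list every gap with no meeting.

11:15-11:30, 19:00-19:15

After merging, the occupied span is 11:30-19:00.
Complement within 11:15-19:15: 11:15-11:30, 19:00-19:15.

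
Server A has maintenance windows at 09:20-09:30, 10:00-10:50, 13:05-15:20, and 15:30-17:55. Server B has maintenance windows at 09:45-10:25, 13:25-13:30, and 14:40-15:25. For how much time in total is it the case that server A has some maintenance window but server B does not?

A \ B = 09:20-09:30, 10:25-10:50, 13:05-13:25, 13:30-14:40, 15:30-17:55.
Total: 10 min + 25 min + 20 min + 1 h 10 min + 2 h 25 min = 4 h 30 min.

4 h 30 min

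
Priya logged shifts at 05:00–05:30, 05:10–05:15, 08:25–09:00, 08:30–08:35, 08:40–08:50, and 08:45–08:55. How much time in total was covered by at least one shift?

1 h 5 min

Merged: 05:00–05:30, 08:25–09:00.
Lengths: 30 min + 35 min = 1 h 5 min.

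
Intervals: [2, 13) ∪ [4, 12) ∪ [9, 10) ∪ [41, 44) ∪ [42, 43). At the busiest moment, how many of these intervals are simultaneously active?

Walk the sorted start/end points keeping a running depth.
The depth first hits 3 at 9.

3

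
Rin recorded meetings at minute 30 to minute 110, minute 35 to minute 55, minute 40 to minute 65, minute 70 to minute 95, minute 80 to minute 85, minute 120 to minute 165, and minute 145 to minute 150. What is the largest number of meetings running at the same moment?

3

Sweep endpoints in order; track running count of active intervals.
Peak of 3 reached at minute 40.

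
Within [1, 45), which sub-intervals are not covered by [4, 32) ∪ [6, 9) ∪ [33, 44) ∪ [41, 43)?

[1, 4) ∪ [32, 33) ∪ [44, 45)

Covered (merged): [4, 32), [33, 44).
Complement within [1, 45): [1, 4), [32, 33), [44, 45).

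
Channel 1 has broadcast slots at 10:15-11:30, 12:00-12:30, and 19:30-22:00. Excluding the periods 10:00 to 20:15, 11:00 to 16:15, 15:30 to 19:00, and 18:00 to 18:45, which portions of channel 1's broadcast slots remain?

B, merged: 10:00-20:15.
10:15-11:30: entirely removed.
12:00-12:30: entirely removed.
19:30-22:00 \ B = 20:15-22:00.

20:15-22:00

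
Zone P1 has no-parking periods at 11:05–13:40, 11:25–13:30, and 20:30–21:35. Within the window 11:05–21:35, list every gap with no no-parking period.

After merging, the occupied span is 11:05–13:40, 20:30–21:35.
Uncovered inside 11:05–21:35: 13:40–20:30.

13:40–20:30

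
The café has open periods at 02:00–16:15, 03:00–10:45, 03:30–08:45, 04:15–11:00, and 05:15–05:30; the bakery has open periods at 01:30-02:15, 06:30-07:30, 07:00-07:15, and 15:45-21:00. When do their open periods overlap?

02:00–02:15, 06:30–07:30, 15:45–16:15

A, merged: 02:00–16:15.
B, merged: 01:30–02:15, 06:30–07:30, 15:45–21:00.
02:00–16:15 meets the second set on 02:00–02:15, 06:30–07:30, 15:45–16:15.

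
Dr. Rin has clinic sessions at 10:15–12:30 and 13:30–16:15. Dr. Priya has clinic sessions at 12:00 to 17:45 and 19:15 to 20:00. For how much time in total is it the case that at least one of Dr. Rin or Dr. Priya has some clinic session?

A ∪ B = 10:15–17:45, 19:15–20:00.
Total: 7 h 30 min + 45 min = 8 h 15 min.

8 h 15 min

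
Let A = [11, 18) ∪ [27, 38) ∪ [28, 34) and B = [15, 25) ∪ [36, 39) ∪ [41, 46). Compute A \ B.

Merge the first list: [11, 18), [27, 38).
[11, 18) \ B = [11, 15).
[27, 38) \ B = [27, 36).

[11, 15) ∪ [27, 36)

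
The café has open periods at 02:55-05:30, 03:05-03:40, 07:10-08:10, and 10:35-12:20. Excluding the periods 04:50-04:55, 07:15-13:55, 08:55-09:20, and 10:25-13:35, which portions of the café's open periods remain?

Merge the first list: 02:55–05:30, 07:10–08:10, 10:35–12:20.
Merge the second list: 04:50–04:55, 07:15–13:55.
02:55–05:30 with B removed leaves 02:55–04:50, 04:55–05:30.
07:10–08:10 with B removed leaves 07:10–07:15.
10:35–12:20 lies entirely inside B → drops out.

02:55–04:50, 04:55–05:30, 07:10–07:15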